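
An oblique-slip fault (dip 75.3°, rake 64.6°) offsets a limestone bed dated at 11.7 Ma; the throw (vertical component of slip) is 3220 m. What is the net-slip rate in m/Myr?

315 m/Myr

dip-slip = throw / sin(dip) = 3220 / sin(75.3°) = 3329 m
net slip = dip-slip / sin(rake) = 3329 / sin(64.6°) = 3685 m
rate = 3685 m / 11.7 Ma = 0.000315 m/yr = 315 m/Myr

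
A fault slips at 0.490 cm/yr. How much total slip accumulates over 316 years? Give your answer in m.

1.55 m

slip = rate × time = 0.490 cm/yr × 316 years = 1.55 m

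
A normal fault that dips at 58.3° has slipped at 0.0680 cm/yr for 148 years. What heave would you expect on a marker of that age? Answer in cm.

dip-slip = rate × time = 0.0680 cm/yr × 148 years = 0.1006 m
heave = dip-slip × cos(dip) = 0.1006 × cos(58.3°) = 0.0529 m = 5.29 cm

5.29 cm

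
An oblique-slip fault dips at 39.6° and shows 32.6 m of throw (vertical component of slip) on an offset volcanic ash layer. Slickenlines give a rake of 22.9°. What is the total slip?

dip-slip = throw / sin(dip) = 32.6 / sin(39.6°) = 51.14 m
net slip = dip-slip / sin(rake) = 51.14 / sin(22.9°) = 131 m

131 m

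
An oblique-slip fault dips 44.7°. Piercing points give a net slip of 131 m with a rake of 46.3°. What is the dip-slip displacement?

94.7 m

dip-slip = net slip × sin(rake) = 131 m × sin(46.3°) = 94.7 m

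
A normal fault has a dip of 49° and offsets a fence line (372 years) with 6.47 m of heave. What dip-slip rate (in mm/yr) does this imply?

dip-slip = heave / cos(dip) = 6.47 m / cos(49°) = 9.862 m
rate = 9.862 m / 372 years = 0.0265 m/yr = 26.5 mm/yr

26.5 mm/yr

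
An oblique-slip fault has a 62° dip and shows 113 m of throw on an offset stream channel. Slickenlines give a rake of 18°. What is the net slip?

dip-slip = throw / sin(dip) = 113 / sin(62°) = 128 m
net slip = dip-slip / sin(rake) = 128 / sin(18°) = 414 m

414 m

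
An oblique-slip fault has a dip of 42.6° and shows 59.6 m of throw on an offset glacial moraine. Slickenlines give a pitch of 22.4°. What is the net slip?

231 m

dip-slip = throw / sin(dip) = 59.6 / sin(42.6°) = 88.05 m
net slip = dip-slip / sin(rake) = 88.05 / sin(22.4°) = 231 m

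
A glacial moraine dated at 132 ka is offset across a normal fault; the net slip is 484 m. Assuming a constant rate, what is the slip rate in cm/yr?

0.367 cm/yr

rate = 484 m / 132 ka = 0.00367 m/yr = 0.367 cm/yr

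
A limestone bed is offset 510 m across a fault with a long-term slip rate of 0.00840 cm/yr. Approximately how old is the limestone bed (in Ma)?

age = offset / rate = 510 m / (0.00840 cm/yr) = 6.07e+06 yr = 6.07 Ma

6.07 Ma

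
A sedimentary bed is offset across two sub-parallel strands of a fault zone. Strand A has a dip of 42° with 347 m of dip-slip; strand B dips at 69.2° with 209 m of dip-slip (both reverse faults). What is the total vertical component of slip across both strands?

428 m

throw_A = 347 × sin(42°) = 232.2 m
throw_B = 209 × sin(69.2°) = 195.4 m
total = 232.2 + 195.4 = 428 m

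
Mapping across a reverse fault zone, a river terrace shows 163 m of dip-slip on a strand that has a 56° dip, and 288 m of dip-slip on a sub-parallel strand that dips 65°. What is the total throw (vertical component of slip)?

throw_A = 163 × sin(56°) = 135.1 m
throw_B = 288 × sin(65°) = 261 m
total = 135.1 + 261 = 396 m

396 m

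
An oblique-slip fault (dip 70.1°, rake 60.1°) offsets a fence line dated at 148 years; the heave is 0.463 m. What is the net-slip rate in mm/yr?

dip-slip = heave / cos(dip) = 0.463 / cos(70.1°) = 1.360 m
net slip = dip-slip / sin(rake) = 1.360 / sin(60.1°) = 1.569 m
rate = 1.569 m / 148 years = 0.0106 m/yr = 10.6 mm/yr

10.6 mm/yr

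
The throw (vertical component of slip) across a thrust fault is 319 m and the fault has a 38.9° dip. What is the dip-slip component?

dip-slip = throw / sin(dip) = 319 / sin(38.9°) = 508 m

508 m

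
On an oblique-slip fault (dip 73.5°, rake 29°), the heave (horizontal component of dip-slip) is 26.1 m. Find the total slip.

dip-slip = heave / cos(dip) = 26.1 / cos(73.5°) = 91.90 m
net slip = dip-slip / sin(rake) = 91.90 / sin(29°) = 190 m

190 m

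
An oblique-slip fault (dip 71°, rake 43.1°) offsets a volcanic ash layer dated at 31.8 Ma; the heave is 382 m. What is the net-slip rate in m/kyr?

dip-slip = heave / cos(dip) = 382 / cos(71°) = 1173 m
net slip = dip-slip / sin(rake) = 1173 / sin(43.1°) = 1717 m
rate = 1717 m / 31.8 Ma = 0.0000540 m/yr = 0.0540 m/kyr

0.0540 m/kyr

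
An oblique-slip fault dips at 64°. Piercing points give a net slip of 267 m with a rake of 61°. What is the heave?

dip-slip = net slip × sin(rake) = 267 m × sin(61°) = 233.5 m
heave = dip-slip × cos(dip) = 233.5 × cos(64°) = 102 m

102 m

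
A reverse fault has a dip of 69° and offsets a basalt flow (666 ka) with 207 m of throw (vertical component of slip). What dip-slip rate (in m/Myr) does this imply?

dip-slip = throw / sin(dip) = 207 m / sin(69°) = 221.7 m
rate = 221.7 m / 666 ka = 0.000333 m/yr = 333 m/Myr

333 m/Myr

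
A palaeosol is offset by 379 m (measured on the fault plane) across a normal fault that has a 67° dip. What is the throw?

349 m

throw = dip-slip × sin(dip) = 379 m × sin(67°) = 349 m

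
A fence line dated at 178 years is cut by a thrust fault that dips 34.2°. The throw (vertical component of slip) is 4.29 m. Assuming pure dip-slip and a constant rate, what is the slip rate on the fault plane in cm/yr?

4.29 cm/yr

dip-slip = throw / sin(dip) = 4.29 m / sin(34.2°) = 7.632 m
rate = 7.632 m / 178 years = 0.0429 m/yr = 4.29 cm/yr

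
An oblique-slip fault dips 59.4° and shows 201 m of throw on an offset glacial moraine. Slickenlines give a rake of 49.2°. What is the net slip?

308 m

dip-slip = throw / sin(dip) = 201 / sin(59.4°) = 233.5 m
net slip = dip-slip / sin(rake) = 233.5 / sin(49.2°) = 308 m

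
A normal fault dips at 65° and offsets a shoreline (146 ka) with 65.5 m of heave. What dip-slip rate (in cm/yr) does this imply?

dip-slip = heave / cos(dip) = 65.5 m / cos(65°) = 155 m
rate = 155 m / 146 ka = 0.00106 m/yr = 0.106 cm/yr

0.106 cm/yr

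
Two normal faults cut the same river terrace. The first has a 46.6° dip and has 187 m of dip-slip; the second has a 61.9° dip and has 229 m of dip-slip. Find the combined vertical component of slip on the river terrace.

338 m

throw_A = 187 × sin(46.6°) = 135.9 m
throw_B = 229 × sin(61.9°) = 202 m
total = 135.9 + 202 = 338 m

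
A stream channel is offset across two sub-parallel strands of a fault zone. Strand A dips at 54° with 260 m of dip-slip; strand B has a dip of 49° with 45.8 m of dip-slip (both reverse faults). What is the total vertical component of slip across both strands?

245 m

throw_A = 260 × sin(54°) = 210.3 m
throw_B = 45.8 × sin(49°) = 34.57 m
total = 210.3 + 34.57 = 245 m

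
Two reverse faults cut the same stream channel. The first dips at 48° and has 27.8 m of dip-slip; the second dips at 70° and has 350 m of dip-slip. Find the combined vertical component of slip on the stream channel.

throw_A = 27.8 × sin(48°) = 20.66 m
throw_B = 350 × sin(70°) = 328.9 m
total = 20.66 + 328.9 = 350 m

350 m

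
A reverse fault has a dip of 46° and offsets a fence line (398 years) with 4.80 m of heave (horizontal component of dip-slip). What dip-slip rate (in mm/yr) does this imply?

dip-slip = heave / cos(dip) = 4.80 m / cos(46°) = 6.910 m
rate = 6.910 m / 398 years = 0.0174 m/yr = 17.4 mm/yr

17.4 mm/yr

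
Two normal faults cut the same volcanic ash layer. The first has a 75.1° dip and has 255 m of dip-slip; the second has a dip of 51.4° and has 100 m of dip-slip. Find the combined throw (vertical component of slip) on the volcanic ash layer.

throw_A = 255 × sin(75.1°) = 246.4 m
throw_B = 100 × sin(51.4°) = 78.15 m
total = 246.4 + 78.15 = 325 m

325 m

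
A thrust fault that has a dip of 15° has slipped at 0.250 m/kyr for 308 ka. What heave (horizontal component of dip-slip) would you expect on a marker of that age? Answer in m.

74.4 m

dip-slip = rate × time = 0.250 m/kyr × 308 ka = 77 m
heave = dip-slip × cos(dip) = 77 × cos(15°) = 74.4 m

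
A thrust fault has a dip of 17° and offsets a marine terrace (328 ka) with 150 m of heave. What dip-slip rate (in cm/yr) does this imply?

0.0478 cm/yr

dip-slip = heave / cos(dip) = 150 m / cos(17°) = 156.9 m
rate = 156.9 m / 328 ka = 0.000478 m/yr = 0.0478 cm/yr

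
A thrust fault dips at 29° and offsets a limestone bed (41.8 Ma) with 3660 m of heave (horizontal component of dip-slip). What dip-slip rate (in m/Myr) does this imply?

dip-slip = heave / cos(dip) = 3660 m / cos(29°) = 4185 m
rate = 4185 m / 41.8 Ma = 0.000100 m/yr = 100 m/Myr

100 m/Myr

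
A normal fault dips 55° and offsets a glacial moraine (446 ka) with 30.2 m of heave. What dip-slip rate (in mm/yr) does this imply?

dip-slip = heave / cos(dip) = 30.2 m / cos(55°) = 52.65 m
rate = 52.65 m / 446 ka = 0.000118 m/yr = 0.118 mm/yr

0.118 mm/yr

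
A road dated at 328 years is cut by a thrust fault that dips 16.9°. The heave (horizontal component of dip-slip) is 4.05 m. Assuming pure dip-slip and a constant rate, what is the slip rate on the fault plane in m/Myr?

12900 m/Myr

dip-slip = heave / cos(dip) = 4.05 m / cos(16.9°) = 4.233 m
rate = 4.233 m / 328 years = 0.0129 m/yr = 12900 m/Myr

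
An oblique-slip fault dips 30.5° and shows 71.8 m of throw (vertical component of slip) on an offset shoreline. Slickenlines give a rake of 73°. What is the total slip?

dip-slip = throw / sin(dip) = 71.8 / sin(30.5°) = 141.5 m
net slip = dip-slip / sin(rake) = 141.5 / sin(73°) = 148 m

148 m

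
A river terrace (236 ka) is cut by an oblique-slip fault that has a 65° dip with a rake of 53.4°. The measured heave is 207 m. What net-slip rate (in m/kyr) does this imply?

2.59 m/kyr

dip-slip = heave / cos(dip) = 207 / cos(65°) = 489.8 m
net slip = dip-slip / sin(rake) = 489.8 / sin(53.4°) = 610.1 m
rate = 610.1 m / 236 ka = 0.00259 m/yr = 2.59 m/kyr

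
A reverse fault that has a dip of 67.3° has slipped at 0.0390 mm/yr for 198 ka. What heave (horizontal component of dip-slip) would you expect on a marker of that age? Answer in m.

2.98 m

dip-slip = rate × time = 0.0390 mm/yr × 198 ka = 7.722 m
heave = dip-slip × cos(dip) = 7.722 × cos(67.3°) = 2.98 m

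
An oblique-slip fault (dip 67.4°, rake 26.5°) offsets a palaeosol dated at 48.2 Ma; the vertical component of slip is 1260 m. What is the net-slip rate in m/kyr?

dip-slip = throw / sin(dip) = 1260 / sin(67.4°) = 1365 m
net slip = dip-slip / sin(rake) = 1365 / sin(26.5°) = 3059 m
rate = 3059 m / 48.2 Ma = 0.0000635 m/yr = 0.0635 m/kyr

0.0635 m/kyr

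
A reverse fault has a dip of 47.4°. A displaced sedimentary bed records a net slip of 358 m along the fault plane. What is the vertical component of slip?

throw = dip-slip × sin(dip) = 358 m × sin(47.4°) = 264 m

264 m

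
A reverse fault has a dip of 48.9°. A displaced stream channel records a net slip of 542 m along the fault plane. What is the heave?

heave = dip-slip × cos(dip) = 542 m × cos(48.9°) = 356 m

356 m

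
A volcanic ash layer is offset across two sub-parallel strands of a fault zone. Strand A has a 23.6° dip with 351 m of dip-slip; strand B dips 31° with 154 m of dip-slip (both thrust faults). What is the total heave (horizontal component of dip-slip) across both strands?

454 m

heave_A = 351 × cos(23.6°) = 321.6 m
heave_B = 154 × cos(31°) = 132 m
total = 321.6 + 132 = 454 m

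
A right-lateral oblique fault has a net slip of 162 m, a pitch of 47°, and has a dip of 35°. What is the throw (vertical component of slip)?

dip-slip = net slip × sin(rake) = 162 m × sin(47°) = 118.5 m
throw = dip-slip × sin(dip) = 118.5 × sin(35°) = 68 m

68 m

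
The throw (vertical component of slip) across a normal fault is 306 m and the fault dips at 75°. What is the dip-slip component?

dip-slip = throw / sin(dip) = 306 / sin(75°) = 317 m

317 m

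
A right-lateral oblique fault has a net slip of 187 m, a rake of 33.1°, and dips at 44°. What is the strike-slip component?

strike-slip = net slip × cos(rake) = 187 m × cos(33.1°) = 157 m

157 m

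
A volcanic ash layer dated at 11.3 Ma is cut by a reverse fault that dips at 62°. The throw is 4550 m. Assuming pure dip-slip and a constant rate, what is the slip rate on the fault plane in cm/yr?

0.0456 cm/yr

dip-slip = throw / sin(dip) = 4550 m / sin(62°) = 5153 m
rate = 5153 m / 11.3 Ma = 0.000456 m/yr = 0.0456 cm/yr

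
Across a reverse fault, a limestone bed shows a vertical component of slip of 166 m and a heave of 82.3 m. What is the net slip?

net slip = √(throw² + heave²) = √(166² + 82.3²) = 185 m

185 m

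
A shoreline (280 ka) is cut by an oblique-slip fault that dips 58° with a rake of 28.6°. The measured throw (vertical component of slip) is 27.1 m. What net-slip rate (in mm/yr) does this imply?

0.238 mm/yr

dip-slip = throw / sin(dip) = 27.1 / sin(58°) = 31.96 m
net slip = dip-slip / sin(rake) = 31.96 / sin(28.6°) = 66.76 m
rate = 66.76 m / 280 ka = 0.000238 m/yr = 0.238 mm/yr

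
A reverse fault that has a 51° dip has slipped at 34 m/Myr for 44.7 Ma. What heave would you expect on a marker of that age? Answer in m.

dip-slip = rate × time = 34 m/Myr × 44.7 Ma = 1520 m
heave = dip-slip × cos(dip) = 1520 × cos(51°) = 956 m

956 m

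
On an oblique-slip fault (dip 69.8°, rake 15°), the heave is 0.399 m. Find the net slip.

4.46 m

dip-slip = heave / cos(dip) = 0.399 / cos(69.8°) = 1.156 m
net slip = dip-slip / sin(rake) = 1.156 / sin(15°) = 4.46 m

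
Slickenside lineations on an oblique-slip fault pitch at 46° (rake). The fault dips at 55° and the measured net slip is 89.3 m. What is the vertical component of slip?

dip-slip = net slip × sin(rake) = 89.3 m × sin(46°) = 64.24 m
throw = dip-slip × sin(dip) = 64.24 × sin(55°) = 52.6 m

52.6 m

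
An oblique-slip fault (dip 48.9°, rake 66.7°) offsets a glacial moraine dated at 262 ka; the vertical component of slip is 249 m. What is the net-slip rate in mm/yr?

dip-slip = throw / sin(dip) = 249 / sin(48.9°) = 330.4 m
net slip = dip-slip / sin(rake) = 330.4 / sin(66.7°) = 359.8 m
rate = 359.8 m / 262 ka = 0.00137 m/yr = 1.37 mm/yr

1.37 mm/yr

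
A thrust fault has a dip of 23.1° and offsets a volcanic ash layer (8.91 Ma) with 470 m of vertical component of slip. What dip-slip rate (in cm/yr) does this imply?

0.0134 cm/yr

dip-slip = throw / sin(dip) = 470 m / sin(23.1°) = 1198 m
rate = 1198 m / 8.91 Ma = 0.000134 m/yr = 0.0134 cm/yr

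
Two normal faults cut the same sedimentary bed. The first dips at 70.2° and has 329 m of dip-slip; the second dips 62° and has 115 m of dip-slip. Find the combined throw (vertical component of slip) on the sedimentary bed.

throw_A = 329 × sin(70.2°) = 309.5 m
throw_B = 115 × sin(62°) = 101.5 m
total = 309.5 + 101.5 = 411 m

411 m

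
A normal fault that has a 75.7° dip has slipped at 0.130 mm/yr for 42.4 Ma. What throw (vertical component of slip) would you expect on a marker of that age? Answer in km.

5.34 km

dip-slip = rate × time = 0.130 mm/yr × 42.4 Ma = 5512 m
throw = dip-slip × sin(dip) = 5512 × sin(75.7°) = 5340 m = 5.34 km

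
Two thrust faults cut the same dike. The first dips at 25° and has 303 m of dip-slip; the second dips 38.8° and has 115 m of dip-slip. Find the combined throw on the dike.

200 m

throw_A = 303 × sin(25°) = 128.1 m
throw_B = 115 × sin(38.8°) = 72.06 m
total = 128.1 + 72.06 = 200 m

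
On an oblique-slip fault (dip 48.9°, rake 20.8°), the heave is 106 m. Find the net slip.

454 m

dip-slip = heave / cos(dip) = 106 / cos(48.9°) = 161.2 m
net slip = dip-slip / sin(rake) = 161.2 / sin(20.8°) = 454 m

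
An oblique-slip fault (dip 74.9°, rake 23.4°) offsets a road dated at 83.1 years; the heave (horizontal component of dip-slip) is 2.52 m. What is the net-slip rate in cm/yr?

29.3 cm/yr

dip-slip = heave / cos(dip) = 2.52 / cos(74.9°) = 9.674 m
net slip = dip-slip / sin(rake) = 9.674 / sin(23.4°) = 24.36 m
rate = 24.36 m / 83.1 years = 0.293 m/yr = 29.3 cm/yr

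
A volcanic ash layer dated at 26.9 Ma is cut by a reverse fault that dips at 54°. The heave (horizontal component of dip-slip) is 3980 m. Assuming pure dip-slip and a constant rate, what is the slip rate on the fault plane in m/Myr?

252 m/Myr

dip-slip = heave / cos(dip) = 3980 m / cos(54°) = 6771 m
rate = 6771 m / 26.9 Ma = 0.000252 m/yr = 252 m/Myr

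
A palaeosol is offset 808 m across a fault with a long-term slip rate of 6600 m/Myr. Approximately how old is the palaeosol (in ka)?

age = offset / rate = 808 m / (6600 m/Myr) = 122000 yr = 122 ka

122 ka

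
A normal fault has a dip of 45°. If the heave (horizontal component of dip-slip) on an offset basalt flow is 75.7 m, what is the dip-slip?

dip-slip = heave / cos(dip) = 75.7 / cos(45°) = 107 m

107 m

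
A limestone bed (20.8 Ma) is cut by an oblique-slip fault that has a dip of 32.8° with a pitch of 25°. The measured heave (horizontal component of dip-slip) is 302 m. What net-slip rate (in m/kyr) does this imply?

dip-slip = heave / cos(dip) = 302 / cos(32.8°) = 359.3 m
net slip = dip-slip / sin(rake) = 359.3 / sin(25°) = 850.1 m
rate = 850.1 m / 20.8 Ma = 0.0000409 m/yr = 0.0409 m/kyr

0.0409 m/kyr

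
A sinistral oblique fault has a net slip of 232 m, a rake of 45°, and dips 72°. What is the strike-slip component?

164 m

strike-slip = net slip × cos(rake) = 232 m × cos(45°) = 164 m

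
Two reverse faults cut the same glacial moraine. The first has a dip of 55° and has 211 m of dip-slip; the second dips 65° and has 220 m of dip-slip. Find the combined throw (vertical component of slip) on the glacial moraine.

372 m

throw_A = 211 × sin(55°) = 172.8 m
throw_B = 220 × sin(65°) = 199.4 m
total = 172.8 + 199.4 = 372 m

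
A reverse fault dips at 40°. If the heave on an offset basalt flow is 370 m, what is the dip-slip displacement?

483 m

dip-slip = heave / cos(dip) = 370 / cos(40°) = 483 m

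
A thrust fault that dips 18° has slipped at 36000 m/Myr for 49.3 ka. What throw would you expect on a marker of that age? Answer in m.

548 m

dip-slip = rate × time = 36000 m/Myr × 49.3 ka = 1775 m
throw = dip-slip × sin(dip) = 1775 × sin(18°) = 548 m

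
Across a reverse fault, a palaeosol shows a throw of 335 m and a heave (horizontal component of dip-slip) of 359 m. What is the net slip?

net slip = √(throw² + heave²) = √(335² + 359²) = 491 m

491 m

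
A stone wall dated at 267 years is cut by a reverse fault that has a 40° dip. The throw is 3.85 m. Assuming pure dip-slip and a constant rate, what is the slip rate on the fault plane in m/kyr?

dip-slip = throw / sin(dip) = 3.85 m / sin(40°) = 5.990 m
rate = 5.990 m / 267 years = 0.0224 m/yr = 22.4 m/kyr

22.4 m/kyr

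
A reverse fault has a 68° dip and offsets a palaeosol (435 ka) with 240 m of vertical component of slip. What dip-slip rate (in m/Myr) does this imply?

595 m/Myr

dip-slip = throw / sin(dip) = 240 m / sin(68°) = 258.8 m
rate = 258.8 m / 435 ka = 0.000595 m/yr = 595 m/Myr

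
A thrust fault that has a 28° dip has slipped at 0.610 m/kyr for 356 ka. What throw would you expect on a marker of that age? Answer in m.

dip-slip = rate × time = 0.610 m/kyr × 356 ka = 217.2 m
throw = dip-slip × sin(dip) = 217.2 × sin(28°) = 102 m

102 m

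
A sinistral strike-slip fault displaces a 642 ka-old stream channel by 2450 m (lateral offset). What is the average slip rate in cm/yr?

rate = 2450 m / 642 ka = 0.00382 m/yr = 0.382 cm/yr

0.382 cm/yr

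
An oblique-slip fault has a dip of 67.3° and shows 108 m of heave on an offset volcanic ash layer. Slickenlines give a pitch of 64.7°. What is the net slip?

310 m

dip-slip = heave / cos(dip) = 108 / cos(67.3°) = 279.9 m
net slip = dip-slip / sin(rake) = 279.9 / sin(64.7°) = 310 m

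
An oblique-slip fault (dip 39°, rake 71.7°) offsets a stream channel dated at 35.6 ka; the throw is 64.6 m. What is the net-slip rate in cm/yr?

dip-slip = throw / sin(dip) = 64.6 / sin(39°) = 102.7 m
net slip = dip-slip / sin(rake) = 102.7 / sin(71.7°) = 108.1 m
rate = 108.1 m / 35.6 ka = 0.00304 m/yr = 0.304 cm/yr

0.304 cm/yr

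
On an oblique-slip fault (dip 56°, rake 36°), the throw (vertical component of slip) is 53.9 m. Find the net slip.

dip-slip = throw / sin(dip) = 53.9 / sin(56°) = 65.02 m
net slip = dip-slip / sin(rake) = 65.02 / sin(36°) = 111 m

111 m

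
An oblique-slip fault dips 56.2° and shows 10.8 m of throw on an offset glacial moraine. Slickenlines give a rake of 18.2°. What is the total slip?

41.6 m

dip-slip = throw / sin(dip) = 10.8 / sin(56.2°) = 13 m
net slip = dip-slip / sin(rake) = 13 / sin(18.2°) = 41.6 m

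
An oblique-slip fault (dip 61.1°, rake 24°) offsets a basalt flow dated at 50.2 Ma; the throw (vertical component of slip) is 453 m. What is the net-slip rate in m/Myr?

dip-slip = throw / sin(dip) = 453 / sin(61.1°) = 517.4 m
net slip = dip-slip / sin(rake) = 517.4 / sin(24°) = 1272 m
rate = 1272 m / 50.2 Ma = 0.0000253 m/yr = 25.3 m/Myr

25.3 m/Myr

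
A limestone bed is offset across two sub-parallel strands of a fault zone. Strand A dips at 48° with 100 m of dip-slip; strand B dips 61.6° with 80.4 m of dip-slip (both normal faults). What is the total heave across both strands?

105 m

heave_A = 100 × cos(48°) = 66.91 m
heave_B = 80.4 × cos(61.6°) = 38.24 m
total = 66.91 + 38.24 = 105 m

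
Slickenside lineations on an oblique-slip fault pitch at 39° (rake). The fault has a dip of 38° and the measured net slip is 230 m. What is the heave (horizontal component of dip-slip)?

dip-slip = net slip × sin(rake) = 230 m × sin(39°) = 144.7 m
heave = dip-slip × cos(dip) = 144.7 × cos(38°) = 114 m

114 m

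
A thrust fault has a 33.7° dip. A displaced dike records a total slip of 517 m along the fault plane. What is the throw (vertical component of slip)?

throw = dip-slip × sin(dip) = 517 m × sin(33.7°) = 287 m

287 m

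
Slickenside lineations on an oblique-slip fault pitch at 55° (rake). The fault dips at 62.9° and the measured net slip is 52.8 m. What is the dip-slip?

dip-slip = net slip × sin(rake) = 52.8 m × sin(55°) = 43.3 m

43.3 m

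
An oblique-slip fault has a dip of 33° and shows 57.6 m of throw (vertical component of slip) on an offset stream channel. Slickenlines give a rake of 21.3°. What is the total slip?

291 m

dip-slip = throw / sin(dip) = 57.6 / sin(33°) = 105.8 m
net slip = dip-slip / sin(rake) = 105.8 / sin(21.3°) = 291 m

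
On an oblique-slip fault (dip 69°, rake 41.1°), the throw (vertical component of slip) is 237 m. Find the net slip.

386 m

dip-slip = throw / sin(dip) = 237 / sin(69°) = 253.9 m
net slip = dip-slip / sin(rake) = 253.9 / sin(41.1°) = 386 m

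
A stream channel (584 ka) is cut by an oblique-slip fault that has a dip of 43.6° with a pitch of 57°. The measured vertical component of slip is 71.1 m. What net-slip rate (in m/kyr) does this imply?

dip-slip = throw / sin(dip) = 71.1 / sin(43.6°) = 103.1 m
net slip = dip-slip / sin(rake) = 103.1 / sin(57°) = 122.9 m
rate = 122.9 m / 584 ka = 0.000211 m/yr = 0.211 m/kyr

0.211 m/kyr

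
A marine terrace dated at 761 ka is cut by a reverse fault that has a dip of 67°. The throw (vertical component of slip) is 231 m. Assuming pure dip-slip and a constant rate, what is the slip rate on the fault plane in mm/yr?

0.330 mm/yr

dip-slip = throw / sin(dip) = 231 m / sin(67°) = 250.9 m
rate = 250.9 m / 761 ka = 0.000330 m/yr = 0.330 mm/yr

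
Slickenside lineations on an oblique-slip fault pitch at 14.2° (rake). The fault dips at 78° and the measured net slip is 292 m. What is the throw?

70.1 m

dip-slip = net slip × sin(rake) = 292 m × sin(14.2°) = 71.63 m
throw = dip-slip × sin(dip) = 71.63 × sin(78°) = 70.1 m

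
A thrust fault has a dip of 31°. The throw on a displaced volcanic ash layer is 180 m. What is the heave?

300 m

heave = throw / tan(dip) = 180 / tan(31°) = 300 m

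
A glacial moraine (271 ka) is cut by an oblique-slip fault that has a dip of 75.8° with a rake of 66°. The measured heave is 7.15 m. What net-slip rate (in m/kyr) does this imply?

dip-slip = heave / cos(dip) = 7.15 / cos(75.8°) = 29.15 m
net slip = dip-slip / sin(rake) = 29.15 / sin(66°) = 31.91 m
rate = 31.91 m / 271 ka = 0.000118 m/yr = 0.118 m/kyr

0.118 m/kyr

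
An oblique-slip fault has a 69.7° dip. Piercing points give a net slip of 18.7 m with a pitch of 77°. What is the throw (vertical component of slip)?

17.1 m

dip-slip = net slip × sin(rake) = 18.7 m × sin(77°) = 18.22 m
throw = dip-slip × sin(dip) = 18.22 × sin(69.7°) = 17.1 m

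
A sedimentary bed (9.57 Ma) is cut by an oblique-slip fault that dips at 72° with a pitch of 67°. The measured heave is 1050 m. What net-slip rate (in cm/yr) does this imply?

dip-slip = heave / cos(dip) = 1050 / cos(72°) = 3398 m
net slip = dip-slip / sin(rake) = 3398 / sin(67°) = 3691 m
rate = 3691 m / 9.57 Ma = 0.000386 m/yr = 0.0386 cm/yr

0.0386 cm/yr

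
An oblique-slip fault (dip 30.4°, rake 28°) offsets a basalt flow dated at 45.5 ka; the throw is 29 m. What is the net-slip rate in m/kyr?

2.68 m/kyr

dip-slip = throw / sin(dip) = 29 / sin(30.4°) = 57.31 m
net slip = dip-slip / sin(rake) = 57.31 / sin(28°) = 122.1 m
rate = 122.1 m / 45.5 ka = 0.00268 m/yr = 2.68 m/kyr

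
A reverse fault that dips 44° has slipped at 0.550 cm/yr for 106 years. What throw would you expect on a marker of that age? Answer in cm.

40.5 cm

dip-slip = rate × time = 0.550 cm/yr × 106 years = 0.5830 m
throw = dip-slip × sin(dip) = 0.5830 × sin(44°) = 0.405 m = 40.5 cm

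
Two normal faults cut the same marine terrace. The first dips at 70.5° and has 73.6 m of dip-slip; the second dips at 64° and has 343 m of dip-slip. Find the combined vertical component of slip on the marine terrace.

throw_A = 73.6 × sin(70.5°) = 69.38 m
throw_B = 343 × sin(64°) = 308.3 m
total = 69.38 + 308.3 = 378 m

378 m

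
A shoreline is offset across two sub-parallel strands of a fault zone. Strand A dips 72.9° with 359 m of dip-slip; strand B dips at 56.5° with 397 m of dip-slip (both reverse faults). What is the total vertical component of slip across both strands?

674 m

throw_A = 359 × sin(72.9°) = 343.1 m
throw_B = 397 × sin(56.5°) = 331.1 m
total = 343.1 + 331.1 = 674 m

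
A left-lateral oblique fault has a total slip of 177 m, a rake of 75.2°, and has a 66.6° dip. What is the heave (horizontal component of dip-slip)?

68 m

dip-slip = net slip × sin(rake) = 177 m × sin(75.2°) = 171.1 m
heave = dip-slip × cos(dip) = 171.1 × cos(66.6°) = 68 m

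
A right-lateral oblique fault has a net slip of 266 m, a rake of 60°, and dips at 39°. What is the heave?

dip-slip = net slip × sin(rake) = 266 m × sin(60°) = 230.4 m
heave = dip-slip × cos(dip) = 230.4 × cos(39°) = 179 m

179 m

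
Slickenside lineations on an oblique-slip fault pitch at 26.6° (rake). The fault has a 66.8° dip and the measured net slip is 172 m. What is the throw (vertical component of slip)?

dip-slip = net slip × sin(rake) = 172 m × sin(26.6°) = 77.01 m
throw = dip-slip × sin(dip) = 77.01 × sin(66.8°) = 70.8 m

70.8 m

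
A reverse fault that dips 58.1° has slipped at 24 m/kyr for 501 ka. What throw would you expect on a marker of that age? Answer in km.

10.2 km

dip-slip = rate × time = 24 m/kyr × 501 ka = 12020 m
throw = dip-slip × sin(dip) = 12020 × sin(58.1°) = 10200 m = 10.2 km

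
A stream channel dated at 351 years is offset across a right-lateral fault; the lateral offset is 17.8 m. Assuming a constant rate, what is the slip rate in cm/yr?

rate = 17.8 m / 351 years = 0.0507 m/yr = 5.07 cm/yr

5.07 cm/yr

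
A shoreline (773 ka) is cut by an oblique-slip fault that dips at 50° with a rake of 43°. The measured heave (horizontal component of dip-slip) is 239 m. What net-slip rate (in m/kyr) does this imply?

dip-slip = heave / cos(dip) = 239 / cos(50°) = 371.8 m
net slip = dip-slip / sin(rake) = 371.8 / sin(43°) = 545.2 m
rate = 545.2 m / 773 ka = 0.000705 m/yr = 0.705 m/kyr

0.705 m/kyr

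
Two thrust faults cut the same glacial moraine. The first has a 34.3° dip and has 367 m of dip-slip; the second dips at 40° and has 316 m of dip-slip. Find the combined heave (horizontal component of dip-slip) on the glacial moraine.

545 m

heave_A = 367 × cos(34.3°) = 303.2 m
heave_B = 316 × cos(40°) = 242.1 m
total = 303.2 + 242.1 = 545 m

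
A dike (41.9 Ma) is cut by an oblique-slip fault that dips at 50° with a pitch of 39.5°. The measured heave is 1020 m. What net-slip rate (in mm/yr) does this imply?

0.0595 mm/yr

dip-slip = heave / cos(dip) = 1020 / cos(50°) = 1587 m
net slip = dip-slip / sin(rake) = 1587 / sin(39.5°) = 2495 m
rate = 2495 m / 41.9 Ma = 0.0000595 m/yr = 0.0595 mm/yr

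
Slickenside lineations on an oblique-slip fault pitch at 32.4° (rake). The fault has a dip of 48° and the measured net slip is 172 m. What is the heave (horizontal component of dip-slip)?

dip-slip = net slip × sin(rake) = 172 m × sin(32.4°) = 92.16 m
heave = dip-slip × cos(dip) = 92.16 × cos(48°) = 61.7 m

61.7 m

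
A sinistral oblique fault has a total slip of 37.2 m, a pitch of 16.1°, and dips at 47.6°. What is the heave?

dip-slip = net slip × sin(rake) = 37.2 m × sin(16.1°) = 10.32 m
heave = dip-slip × cos(dip) = 10.32 × cos(47.6°) = 6.96 m

6.96 m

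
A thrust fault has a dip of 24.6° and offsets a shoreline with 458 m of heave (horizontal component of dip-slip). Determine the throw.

210 m

throw = heave × tan(dip) = 458 × tan(24.6°) = 210 m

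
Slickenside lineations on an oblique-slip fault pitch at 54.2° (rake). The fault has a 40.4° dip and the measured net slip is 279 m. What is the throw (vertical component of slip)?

dip-slip = net slip × sin(rake) = 279 m × sin(54.2°) = 226.3 m
throw = dip-slip × sin(dip) = 226.3 × sin(40.4°) = 147 m

147 m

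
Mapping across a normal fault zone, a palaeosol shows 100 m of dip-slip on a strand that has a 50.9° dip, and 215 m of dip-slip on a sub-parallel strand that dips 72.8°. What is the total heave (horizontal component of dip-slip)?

heave_A = 100 × cos(50.9°) = 63.07 m
heave_B = 215 × cos(72.8°) = 63.58 m
total = 63.07 + 63.58 = 127 m

127 m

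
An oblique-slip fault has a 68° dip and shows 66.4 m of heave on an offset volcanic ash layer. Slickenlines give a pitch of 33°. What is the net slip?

325 m

dip-slip = heave / cos(dip) = 66.4 / cos(68°) = 177.3 m
net slip = dip-slip / sin(rake) = 177.3 / sin(33°) = 325 m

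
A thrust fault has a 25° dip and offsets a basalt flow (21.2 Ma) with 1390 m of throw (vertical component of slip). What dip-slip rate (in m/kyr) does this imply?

dip-slip = throw / sin(dip) = 1390 m / sin(25°) = 3289 m
rate = 3289 m / 21.2 Ma = 0.000155 m/yr = 0.155 m/kyr

0.155 m/kyr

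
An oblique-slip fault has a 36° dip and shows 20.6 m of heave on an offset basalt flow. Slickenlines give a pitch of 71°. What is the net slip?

26.9 m

dip-slip = heave / cos(dip) = 20.6 / cos(36°) = 25.46 m
net slip = dip-slip / sin(rake) = 25.46 / sin(71°) = 26.9 m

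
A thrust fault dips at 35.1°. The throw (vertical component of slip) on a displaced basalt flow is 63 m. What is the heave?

heave = throw / tan(dip) = 63 / tan(35.1°) = 89.6 m

89.6 m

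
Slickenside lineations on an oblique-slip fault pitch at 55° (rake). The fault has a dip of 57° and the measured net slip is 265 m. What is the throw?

182 m

dip-slip = net slip × sin(rake) = 265 m × sin(55°) = 217.1 m
throw = dip-slip × sin(dip) = 217.1 × sin(57°) = 182 m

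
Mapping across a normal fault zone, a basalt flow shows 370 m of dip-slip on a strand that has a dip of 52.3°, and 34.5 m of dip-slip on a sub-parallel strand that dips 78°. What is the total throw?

throw_A = 370 × sin(52.3°) = 292.8 m
throw_B = 34.5 × sin(78°) = 33.75 m
total = 292.8 + 33.75 = 326 m

326 m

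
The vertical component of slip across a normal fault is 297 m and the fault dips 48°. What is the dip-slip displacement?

dip-slip = throw / sin(dip) = 297 / sin(48°) = 400 m

400 m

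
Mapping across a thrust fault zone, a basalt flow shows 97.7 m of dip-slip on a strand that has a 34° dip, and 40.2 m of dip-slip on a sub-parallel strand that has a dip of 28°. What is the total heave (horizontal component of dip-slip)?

heave_A = 97.7 × cos(34°) = 81 m
heave_B = 40.2 × cos(28°) = 35.49 m
total = 81 + 35.49 = 116 m

116 m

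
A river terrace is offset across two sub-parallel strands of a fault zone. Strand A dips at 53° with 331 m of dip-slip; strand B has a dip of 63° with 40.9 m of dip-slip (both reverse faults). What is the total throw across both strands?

throw_A = 331 × sin(53°) = 264.3 m
throw_B = 40.9 × sin(63°) = 36.44 m
total = 264.3 + 36.44 = 301 m

301 m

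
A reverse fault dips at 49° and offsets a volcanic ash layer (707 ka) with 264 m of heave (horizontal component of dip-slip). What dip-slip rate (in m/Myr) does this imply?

569 m/Myr

dip-slip = heave / cos(dip) = 264 m / cos(49°) = 402.4 m
rate = 402.4 m / 707 ka = 0.000569 m/yr = 569 m/Myr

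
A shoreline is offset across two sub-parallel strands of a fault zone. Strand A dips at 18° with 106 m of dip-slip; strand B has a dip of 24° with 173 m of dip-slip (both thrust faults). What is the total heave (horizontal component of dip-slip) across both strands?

259 m

heave_A = 106 × cos(18°) = 100.8 m
heave_B = 173 × cos(24°) = 158 m
total = 100.8 + 158 = 259 m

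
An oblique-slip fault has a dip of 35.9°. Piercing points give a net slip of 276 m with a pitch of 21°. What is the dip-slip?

dip-slip = net slip × sin(rake) = 276 m × sin(21°) = 98.9 m

98.9 m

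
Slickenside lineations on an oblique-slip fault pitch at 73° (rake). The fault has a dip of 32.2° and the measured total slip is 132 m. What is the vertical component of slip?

dip-slip = net slip × sin(rake) = 132 m × sin(73°) = 126.2 m
throw = dip-slip × sin(dip) = 126.2 × sin(32.2°) = 67.3 m

67.3 m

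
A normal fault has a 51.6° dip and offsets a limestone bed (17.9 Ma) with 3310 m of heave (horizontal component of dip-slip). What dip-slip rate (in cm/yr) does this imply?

dip-slip = heave / cos(dip) = 3310 m / cos(51.6°) = 5329 m
rate = 5329 m / 17.9 Ma = 0.000298 m/yr = 0.0298 cm/yr

0.0298 cm/yr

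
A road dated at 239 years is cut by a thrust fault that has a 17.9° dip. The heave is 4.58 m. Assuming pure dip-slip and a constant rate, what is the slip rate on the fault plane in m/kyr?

20.1 m/kyr

dip-slip = heave / cos(dip) = 4.58 m / cos(17.9°) = 4.813 m
rate = 4.813 m / 239 years = 0.0201 m/yr = 20.1 m/kyr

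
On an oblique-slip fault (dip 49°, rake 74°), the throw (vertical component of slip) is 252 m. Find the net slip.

347 m

dip-slip = throw / sin(dip) = 252 / sin(49°) = 333.9 m
net slip = dip-slip / sin(rake) = 333.9 / sin(74°) = 347 m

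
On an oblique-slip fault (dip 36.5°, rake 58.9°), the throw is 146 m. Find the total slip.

287 m

dip-slip = throw / sin(dip) = 146 / sin(36.5°) = 245.5 m
net slip = dip-slip / sin(rake) = 245.5 / sin(58.9°) = 287 m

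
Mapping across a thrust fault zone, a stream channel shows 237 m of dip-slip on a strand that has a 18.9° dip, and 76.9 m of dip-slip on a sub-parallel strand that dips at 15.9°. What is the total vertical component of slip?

throw_A = 237 × sin(18.9°) = 76.77 m
throw_B = 76.9 × sin(15.9°) = 21.07 m
total = 76.77 + 21.07 = 97.8 m

97.8 m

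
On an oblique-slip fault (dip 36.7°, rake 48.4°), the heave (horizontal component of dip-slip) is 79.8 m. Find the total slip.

133 m

dip-slip = heave / cos(dip) = 79.8 / cos(36.7°) = 99.53 m
net slip = dip-slip / sin(rake) = 99.53 / sin(48.4°) = 133 m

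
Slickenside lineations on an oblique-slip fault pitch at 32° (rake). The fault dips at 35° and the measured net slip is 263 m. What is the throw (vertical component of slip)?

dip-slip = net slip × sin(rake) = 263 m × sin(32°) = 139.4 m
throw = dip-slip × sin(dip) = 139.4 × sin(35°) = 79.9 m

79.9 m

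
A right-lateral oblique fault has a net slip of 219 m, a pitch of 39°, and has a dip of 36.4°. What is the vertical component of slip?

81.8 m

dip-slip = net slip × sin(rake) = 219 m × sin(39°) = 137.8 m
throw = dip-slip × sin(dip) = 137.8 × sin(36.4°) = 81.8 m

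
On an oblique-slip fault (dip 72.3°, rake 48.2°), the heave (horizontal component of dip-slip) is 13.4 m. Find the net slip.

dip-slip = heave / cos(dip) = 13.4 / cos(72.3°) = 44.07 m
net slip = dip-slip / sin(rake) = 44.07 / sin(48.2°) = 59.1 m

59.1 m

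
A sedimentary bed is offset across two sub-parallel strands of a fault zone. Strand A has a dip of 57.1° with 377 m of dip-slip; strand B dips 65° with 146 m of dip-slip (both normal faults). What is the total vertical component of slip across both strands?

449 m

throw_A = 377 × sin(57.1°) = 316.5 m
throw_B = 146 × sin(65°) = 132.3 m
total = 316.5 + 132.3 = 449 m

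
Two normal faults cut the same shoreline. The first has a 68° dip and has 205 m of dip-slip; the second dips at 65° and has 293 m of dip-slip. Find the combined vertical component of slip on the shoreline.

throw_A = 205 × sin(68°) = 190.1 m
throw_B = 293 × sin(65°) = 265.5 m
total = 190.1 + 265.5 = 456 m

456 m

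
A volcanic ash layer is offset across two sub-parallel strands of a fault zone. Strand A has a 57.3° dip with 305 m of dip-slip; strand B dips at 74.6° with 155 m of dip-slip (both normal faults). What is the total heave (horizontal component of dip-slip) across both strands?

heave_A = 305 × cos(57.3°) = 164.8 m
heave_B = 155 × cos(74.6°) = 41.16 m
total = 164.8 + 41.16 = 206 m

206 m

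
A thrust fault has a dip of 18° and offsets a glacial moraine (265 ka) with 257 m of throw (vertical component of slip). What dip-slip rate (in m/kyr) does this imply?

3.14 m/kyr

dip-slip = throw / sin(dip) = 257 m / sin(18°) = 831.7 m
rate = 831.7 m / 265 ka = 0.00314 m/yr = 3.14 m/kyr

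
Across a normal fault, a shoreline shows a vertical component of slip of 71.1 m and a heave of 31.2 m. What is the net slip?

net slip = √(throw² + heave²) = √(71.1² + 31.2²) = 77.6 m

77.6 m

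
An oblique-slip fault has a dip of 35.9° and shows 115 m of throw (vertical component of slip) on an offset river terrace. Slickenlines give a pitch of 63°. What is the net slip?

220 m

dip-slip = throw / sin(dip) = 115 / sin(35.9°) = 196.1 m
net slip = dip-slip / sin(rake) = 196.1 / sin(63°) = 220 m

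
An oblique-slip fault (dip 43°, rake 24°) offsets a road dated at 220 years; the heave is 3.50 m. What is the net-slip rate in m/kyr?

53.5 m/kyr

dip-slip = heave / cos(dip) = 3.50 / cos(43°) = 4.786 m
net slip = dip-slip / sin(rake) = 4.786 / sin(24°) = 11.77 m
rate = 11.77 m / 220 years = 0.0535 m/yr = 53.5 m/kyr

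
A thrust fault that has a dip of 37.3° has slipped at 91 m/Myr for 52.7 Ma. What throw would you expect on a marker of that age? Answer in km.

2.91 km

dip-slip = rate × time = 91 m/Myr × 52.7 Ma = 4796 m
throw = dip-slip × sin(dip) = 4796 × sin(37.3°) = 2910 m = 2.91 km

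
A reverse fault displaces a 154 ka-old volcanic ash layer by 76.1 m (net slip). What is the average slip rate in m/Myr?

494 m/Myr

rate = 76.1 m / 154 ka = 0.000494 m/yr = 494 m/Myr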